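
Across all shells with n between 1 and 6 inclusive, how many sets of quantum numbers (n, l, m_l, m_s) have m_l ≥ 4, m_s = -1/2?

Work shell by shell — for each n, count the (l, m_l) pairs that satisfy m_l ≥ 4:
n=5 → 1; n=6 → 3.
Orbitals: 1 + 3 = 4. With m_s fixed to -1/2 there is one state per orbital, so 4 states.

4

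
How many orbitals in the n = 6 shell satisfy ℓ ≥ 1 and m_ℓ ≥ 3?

6

Per ℓ-value: ℓ=3 → 1; ℓ=4 → 2; ℓ=5 → 3.
Total orbitals: 1 + 2 + 3 = 6.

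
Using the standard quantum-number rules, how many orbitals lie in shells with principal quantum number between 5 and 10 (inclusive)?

Shell n has n² orbitals: 5²=25 + 6²=36 + 7²=49 + 8²=64 + 9²=81 + 10²=100 = 355 orbitals.

355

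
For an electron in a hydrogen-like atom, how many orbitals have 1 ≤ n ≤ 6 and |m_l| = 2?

20

For each n in the range, tally the orbitals obeying |m_l| = 2:
n=3 → 2; n=4 → 4; n=5 → 6; n=6 → 8.
Total orbitals: 2 + 4 + 6 + 8 = 20.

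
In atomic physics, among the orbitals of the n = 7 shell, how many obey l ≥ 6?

13

Contributions: l=6 → 13.
Total orbitals: 13.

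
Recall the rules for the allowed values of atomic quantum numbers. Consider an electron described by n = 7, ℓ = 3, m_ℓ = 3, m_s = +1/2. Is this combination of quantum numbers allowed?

Allowed

n = 7 is a positive integer. ℓ = 3 satisfies 0 ≤ ℓ ≤ n−1 = 6. m_ℓ = 3 lies in the range −ℓ … +ℓ (here −3 … 3). m_s = +1/2 is one of ±1/2.
All four constraints are satisfied.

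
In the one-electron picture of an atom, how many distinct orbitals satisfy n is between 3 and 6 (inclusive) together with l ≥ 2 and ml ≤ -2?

20

Go shell by shell, enumerating (l, ml) with l ≥ 2 and ml ≤ -2:
n=3 → 1; n=4 → 3; n=5 → 6; n=6 → 10.
Total orbitals: 1 + 3 + 6 + 10 = 20.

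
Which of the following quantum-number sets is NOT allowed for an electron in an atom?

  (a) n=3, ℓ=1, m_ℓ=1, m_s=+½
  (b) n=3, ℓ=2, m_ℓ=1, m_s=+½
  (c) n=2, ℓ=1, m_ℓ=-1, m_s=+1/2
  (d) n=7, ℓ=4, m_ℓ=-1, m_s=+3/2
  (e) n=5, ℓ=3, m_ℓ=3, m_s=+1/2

(d)

(d) has m_s = +3/2, but an electron's spin must be ±1/2.
The remaining sets (a), (b), (c), (e) satisfy all four rules.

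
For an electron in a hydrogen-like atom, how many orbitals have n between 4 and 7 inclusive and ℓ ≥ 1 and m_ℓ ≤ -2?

34

Per-shell orbital counts meeting the constraint:
n=4 → 3; n=5 → 6; n=6 → 10; n=7 → 15.
Total orbitals: 3 + 6 + 10 + 15 = 34.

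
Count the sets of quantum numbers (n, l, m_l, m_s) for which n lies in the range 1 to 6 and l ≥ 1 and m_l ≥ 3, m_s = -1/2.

Treat each shell separately and count matching orbitals:
n=4 → 1; n=5 → 3; n=6 → 6.
Orbitals: 1 + 3 + 6 = 10. With m_s fixed to -1/2 there is one state per orbital, so 10 states.

10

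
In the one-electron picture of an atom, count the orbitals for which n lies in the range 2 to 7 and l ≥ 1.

133

Per-shell orbital counts meeting the constraint:
n=2 → 3; n=3 → 8; n=4 → 15; n=5 → 24; n=6 → 35; n=7 → 48.
Total orbitals: 3 + 8 + 15 + 24 + 35 + 48 = 133.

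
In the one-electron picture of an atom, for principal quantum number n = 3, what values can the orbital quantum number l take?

0, 1, 2

l is an integer with 0 ≤ l ≤ n−1, so for n = 3: l = 0, 1, 2.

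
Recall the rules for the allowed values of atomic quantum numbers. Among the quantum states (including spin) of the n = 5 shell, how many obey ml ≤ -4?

The n = 5 shell has l = 0 through 4; check each.
Orbitals with ml ≤ -4, by l: l=4 → 1.
Orbitals: 1. Each orbital carries two spin states, so 1 × 2 = 2 states.

2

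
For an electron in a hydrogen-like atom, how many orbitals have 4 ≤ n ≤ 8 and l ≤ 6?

175

Go shell by shell, enumerating (l, m_l) with l ≤ 6:
n=4 → 16; n=5 → 25; n=6 → 36; n=7 → 49; n=8 → 49.
Total orbitals: 16 + 25 + 36 + 49 + 49 = 175.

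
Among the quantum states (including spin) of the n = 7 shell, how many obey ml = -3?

The (l, ml) pairs meeting ml = -3 give: l=3 → 1; l=4 → 1; l=5 → 1; l=6 → 1.
Orbitals: 1 + 1 + 1 + 1 = 4. Each orbital carries two spin states, so 4 × 2 = 8 states.

8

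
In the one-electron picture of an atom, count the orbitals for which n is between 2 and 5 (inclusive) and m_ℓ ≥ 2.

10

Per-shell orbital counts meeting the constraint:
n=3 → 1; n=4 → 3; n=5 → 6.
Total orbitals: 1 + 3 + 6 = 10.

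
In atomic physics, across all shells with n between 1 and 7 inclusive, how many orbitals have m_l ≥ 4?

Work shell by shell — for each n, count the (l, m_l) pairs that satisfy m_l ≥ 4:
n=5 → 1; n=6 → 3; n=7 → 6.
Total orbitals: 1 + 3 + 6 = 10.

10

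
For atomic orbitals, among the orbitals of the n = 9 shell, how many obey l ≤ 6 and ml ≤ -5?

Go through l = 0, …, 8 (the values permitted for n = 9).
Per l-value: l=5 → 1; l=6 → 2.
Total orbitals: 1 + 2 = 3.

3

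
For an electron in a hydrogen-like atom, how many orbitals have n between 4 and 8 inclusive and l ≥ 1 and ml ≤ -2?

55

Per-shell orbital counts meeting the constraint:
n=4 → 3; n=5 → 6; n=6 → 10; n=7 → 15; n=8 → 21.
Total orbitals: 3 + 6 + 10 + 15 + 21 = 55.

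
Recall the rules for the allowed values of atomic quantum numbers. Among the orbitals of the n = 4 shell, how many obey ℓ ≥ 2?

12

Go through ℓ = 0, …, 3 (the values permitted for n = 4).
Contributions: ℓ=2 → 5; ℓ=3 → 7.
Total orbitals: 5 + 7 = 12.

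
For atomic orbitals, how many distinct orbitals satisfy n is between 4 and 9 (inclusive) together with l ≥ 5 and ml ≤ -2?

50

For each n in the range, tally the orbitals obeying l ≥ 5 and ml ≤ -2:
n=6 → 4; n=7 → 9; n=8 → 15; n=9 → 22.
Total orbitals: 4 + 9 + 15 + 22 = 50.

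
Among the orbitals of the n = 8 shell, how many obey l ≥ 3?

With n = 8 the allowed l are 0, 1, …, 7.
The (l, m_l) pairs meeting l ≥ 3 give: l=3 → 7; l=4 → 9; l=5 → 11; l=6 → 13; l=7 → 15.
Total orbitals: 7 + 9 + 11 + 13 + 15 = 55.

55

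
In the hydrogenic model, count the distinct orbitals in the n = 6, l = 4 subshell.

A subshell has 2l+1 orbitals; with l = 4, that's 9.

9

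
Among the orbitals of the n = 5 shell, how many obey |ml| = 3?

Contributions: l=3 → 2; l=4 → 2.
Total orbitals: 2 + 2 = 4.

4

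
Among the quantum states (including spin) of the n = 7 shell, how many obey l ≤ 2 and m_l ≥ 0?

12

With n = 7 the allowed l are 0, 1, …, 6.
Per l-value: l=0 → 1; l=1 → 2; l=2 → 3.
Orbitals: 1 + 2 + 3 = 6. Each orbital carries two spin states, so 6 × 2 = 12 states.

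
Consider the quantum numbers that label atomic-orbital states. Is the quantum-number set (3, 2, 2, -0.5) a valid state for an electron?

Valid

n = 3 is a positive integer. l = 2 satisfies 0 ≤ l ≤ n−1 = 2. ml = 2 lies in the range −l … +l (here −2 … 2). ms = -1/2 is one of ±1/2.
All four constraints are satisfied.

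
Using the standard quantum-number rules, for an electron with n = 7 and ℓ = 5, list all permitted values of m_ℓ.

-5, -4, -3, -2, -1, 0, 1, 2, 3, 4, 5

m_ℓ takes every integer from −ℓ to +ℓ. With ℓ = 5 that gives the 11 values -5, -4, -3, -2, -1, 0, 1, 2, 3, 4, 5.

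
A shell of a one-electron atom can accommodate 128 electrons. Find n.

n = 8

2n² = 128 ⇒ n² = 64 ⇒ n = 8.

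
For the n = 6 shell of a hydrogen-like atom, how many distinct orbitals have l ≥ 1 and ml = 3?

Go through l = 0, …, 5 (the values permitted for n = 6).
The (l, ml) pairs meeting l ≥ 1 and ml = 3 give: l=3 → 1; l=4 → 1; l=5 → 1.
Total orbitals: 1 + 1 + 1 = 3.

3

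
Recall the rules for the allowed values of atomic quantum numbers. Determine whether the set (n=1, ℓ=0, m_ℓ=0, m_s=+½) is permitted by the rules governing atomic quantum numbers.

Valid

n = 1 is a positive integer. ℓ = 0 satisfies 0 ≤ ℓ ≤ n−1 = 0. m_ℓ = 0 lies in the range −ℓ … +ℓ (here 0). m_s = +1/2 is one of ±1/2.
All four constraints are satisfied.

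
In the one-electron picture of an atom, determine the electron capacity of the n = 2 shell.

A shell holds 2n² electrons: 2 × 2² = 2 × 4 = 8.

8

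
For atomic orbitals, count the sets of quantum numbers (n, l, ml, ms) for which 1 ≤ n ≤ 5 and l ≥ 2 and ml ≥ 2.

20

Per-shell orbital counts meeting the constraint:
n=3 → 1; n=4 → 3; n=5 → 6.
Orbitals: 1 + 3 + 6 = 10. Including both spin states (ms = ±1/2) gives 2 × 10 = 20 states.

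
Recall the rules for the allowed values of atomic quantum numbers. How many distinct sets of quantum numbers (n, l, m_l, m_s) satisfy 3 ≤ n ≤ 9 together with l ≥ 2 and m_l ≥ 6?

20

Per-shell orbital counts meeting the constraint:
n=7 → 1; n=8 → 3; n=9 → 6.
Orbitals: 1 + 3 + 6 = 10. Including both spin states (m_s = ±1/2) gives 2 × 10 = 20 states.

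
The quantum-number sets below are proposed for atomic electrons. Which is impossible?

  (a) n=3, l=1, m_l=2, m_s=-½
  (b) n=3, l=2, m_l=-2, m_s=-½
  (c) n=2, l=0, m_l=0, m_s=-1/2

(a)

(a) has |m_l| = 2 > l = 1, violating −l ≤ m_l ≤ l.
The remaining sets (b), (c) satisfy all four rules.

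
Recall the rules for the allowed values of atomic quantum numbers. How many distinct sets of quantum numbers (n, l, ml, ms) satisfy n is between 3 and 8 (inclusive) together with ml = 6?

Treat each shell separately and count matching orbitals:
n=7 → 1; n=8 → 2.
Orbitals: 1 + 2 = 3. Including both spin states (ms = ±1/2) gives 2 × 3 = 6 states.

6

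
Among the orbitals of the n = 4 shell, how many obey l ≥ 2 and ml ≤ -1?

For n = 4, l ranges over 0 … 3.
Orbitals with l ≥ 2 and ml ≤ -1, by l: l=2 → 2; l=3 → 3.
Total orbitals: 2 + 3 = 5.

5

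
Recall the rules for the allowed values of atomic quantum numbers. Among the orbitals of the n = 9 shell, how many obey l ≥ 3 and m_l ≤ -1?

With n = 9 the allowed l are 0, 1, …, 8.
Contributions: l=3 → 3; l=4 → 4; l=5 → 5; l=6 → 6; l=7 → 7; l=8 → 8.
Total orbitals: 3 + 4 + 5 + 6 + 7 + 8 = 33.

33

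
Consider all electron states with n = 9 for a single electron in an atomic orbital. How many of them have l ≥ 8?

34

For n = 9, l ranges over 0 … 8.
Per l-value: l=8 → 17.
Orbitals: 17. Each orbital carries two spin states, so 17 × 2 = 34 states.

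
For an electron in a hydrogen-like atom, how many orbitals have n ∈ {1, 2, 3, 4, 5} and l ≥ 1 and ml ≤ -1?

20

Go shell by shell, enumerating (l, ml) with l ≥ 1 and ml ≤ -1:
n=2 → 1; n=3 → 3; n=4 → 6; n=5 → 10.
Total orbitals: 1 + 3 + 6 + 10 = 20.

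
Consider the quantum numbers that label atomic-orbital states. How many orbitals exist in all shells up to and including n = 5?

Total orbitals = 1² + 2² + 3² + 4² + 5² = 55.

55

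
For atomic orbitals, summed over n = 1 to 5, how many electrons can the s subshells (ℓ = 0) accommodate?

10

An s subshell (ℓ = 0) exists for every n ≥ 1, so shells n = 1, 2, 3, 4, 5 each contribute one — 5 subshells.
Since each s subshell holds 2(2·0+1) = 2 electrons, the total is 5 × 2 = 10.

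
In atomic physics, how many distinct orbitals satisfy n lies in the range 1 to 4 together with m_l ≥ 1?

10

For each n in the range, tally the orbitals obeying m_l ≥ 1:
n=2 → 1; n=3 → 3; n=4 → 6.
Total orbitals: 1 + 3 + 6 = 10.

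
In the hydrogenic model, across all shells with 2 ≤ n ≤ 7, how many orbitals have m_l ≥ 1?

For each n in the range, tally the orbitals obeying m_l ≥ 1:
n=2 → 1; n=3 → 3; n=4 → 6; n=5 → 10; n=6 → 15; n=7 → 21.
Total orbitals: 1 + 3 + 6 + 10 + 15 + 21 = 56.

56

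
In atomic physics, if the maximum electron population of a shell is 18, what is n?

2n² = 18 ⇒ n² = 9 ⇒ n = 3.

n = 3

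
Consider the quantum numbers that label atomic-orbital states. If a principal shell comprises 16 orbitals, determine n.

n = 4

n² = 16 ⇒ n = 4.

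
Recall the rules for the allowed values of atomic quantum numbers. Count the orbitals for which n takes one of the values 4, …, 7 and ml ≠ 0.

104

Work shell by shell — for each n, count the (l, ml) pairs that satisfy ml ≠ 0:
n=4 → 12; n=5 → 20; n=6 → 30; n=7 → 42.
Total orbitals: 12 + 20 + 30 + 42 = 104.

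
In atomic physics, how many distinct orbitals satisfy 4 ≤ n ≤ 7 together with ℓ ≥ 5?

35

Treat each shell separately and count matching orbitals:
n=6 → 11; n=7 → 24.
Total orbitals: 11 + 24 = 35.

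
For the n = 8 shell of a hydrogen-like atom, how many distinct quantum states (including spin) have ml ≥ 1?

The n = 8 shell has l = 0 through 7; check each.
Contributions: l=1 → 1; l=2 → 2; l=3 → 3; l=4 → 4; l=5 → 5; l=6 → 6; l=7 → 7.
Orbitals: 1 + 2 + 3 + 4 + 5 + 6 + 7 = 28. Each orbital carries two spin states, so 28 × 2 = 56 states.

56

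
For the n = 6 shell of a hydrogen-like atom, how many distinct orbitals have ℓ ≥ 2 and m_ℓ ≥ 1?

14

With n = 6 the allowed ℓ are 0, 1, …, 5.
Contributions: ℓ=2 → 2; ℓ=3 → 3; ℓ=4 → 4; ℓ=5 → 5.
Total orbitals: 2 + 3 + 4 + 5 = 14.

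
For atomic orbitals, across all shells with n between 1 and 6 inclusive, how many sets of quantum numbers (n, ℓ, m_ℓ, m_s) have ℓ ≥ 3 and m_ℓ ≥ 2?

32

Treat each shell separately and count matching orbitals:
n=4 → 2; n=5 → 5; n=6 → 9.
Orbitals: 2 + 5 + 9 = 16. Including both spin states (m_s = ±1/2) gives 2 × 16 = 32 states.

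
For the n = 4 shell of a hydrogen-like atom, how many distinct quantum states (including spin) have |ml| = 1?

Go through l = 0, …, 3 (the values permitted for n = 4).
The (l, ml) pairs meeting |ml| = 1 give: l=1 → 2; l=2 → 2; l=3 → 2.
Orbitals: 2 + 2 + 2 = 6. Each orbital carries two spin states, so 6 × 2 = 12 states.

12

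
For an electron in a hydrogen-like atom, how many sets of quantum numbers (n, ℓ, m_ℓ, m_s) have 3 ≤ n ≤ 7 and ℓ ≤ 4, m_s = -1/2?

Treat each shell separately and count matching orbitals:
n=3 → 9; n=4 → 16; n=5 → 25; n=6 → 25; n=7 → 25.
Orbitals: 9 + 16 + 25 + 25 + 25 = 100. With m_s fixed to -1/2 there is one state per orbital, so 100 states.

100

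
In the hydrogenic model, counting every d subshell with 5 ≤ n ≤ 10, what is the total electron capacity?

A d subshell (l = 2) exists for every n ≥ 3, so shells n = 5, 6, 7, 8, 9, 10 each contribute one — 6 subshells.
Since each d subshell holds 2(2·2+1) = 10 electrons, the total is 6 × 10 = 60.

60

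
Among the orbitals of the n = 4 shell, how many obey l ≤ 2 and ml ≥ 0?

6

Go through l = 0, …, 3 (the values permitted for n = 4).
Per l-value: l=0 → 1; l=1 → 2; l=2 → 3.
Total orbitals: 1 + 2 + 3 = 6.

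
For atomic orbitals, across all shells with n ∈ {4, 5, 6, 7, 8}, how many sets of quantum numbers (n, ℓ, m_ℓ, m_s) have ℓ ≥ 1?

370

For each n in the range, tally the orbitals obeying ℓ ≥ 1:
n=4 → 15; n=5 → 24; n=6 → 35; n=7 → 48; n=8 → 63.
Orbitals: 15 + 24 + 35 + 48 + 63 = 185. Including both spin states (m_s = ±1/2) gives 2 × 185 = 370 states.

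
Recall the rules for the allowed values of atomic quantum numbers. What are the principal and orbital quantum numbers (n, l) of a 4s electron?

The leading integer gives n = 4; the letter 's' means l = 0.

n = 4, l = 0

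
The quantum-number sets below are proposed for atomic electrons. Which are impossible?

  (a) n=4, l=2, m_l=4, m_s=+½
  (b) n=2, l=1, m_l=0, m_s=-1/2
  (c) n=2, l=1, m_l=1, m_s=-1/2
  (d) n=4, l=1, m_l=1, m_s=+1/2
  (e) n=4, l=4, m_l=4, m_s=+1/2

(a) has |m_l| = 4 > l = 2, violating −l ≤ m_l ≤ l.
(e) has l = 4 ≥ n = 4, violating 0 ≤ l ≤ n−1.
The remaining sets (b), (c), (d) satisfy all four rules.

(a) and (e)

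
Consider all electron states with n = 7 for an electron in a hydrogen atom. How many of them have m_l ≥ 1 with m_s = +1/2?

For n = 7, l ranges over 0 … 6.
The (l, m_l) pairs meeting m_l ≥ 1 give: l=1 → 1; l=2 → 2; l=3 → 3; l=4 → 4; l=5 → 5; l=6 → 6.
Orbitals: 1 + 2 + 3 + 4 + 5 + 6 = 21. With m_s fixed to a single value there is one state per orbital, giving 21 states.

21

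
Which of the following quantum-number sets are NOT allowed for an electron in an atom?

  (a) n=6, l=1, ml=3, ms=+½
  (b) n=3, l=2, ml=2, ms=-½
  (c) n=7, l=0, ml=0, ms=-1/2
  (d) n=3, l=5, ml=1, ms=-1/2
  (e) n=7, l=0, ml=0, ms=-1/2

(a) and (d)

(a) has |ml| = 3 > l = 1, violating −l ≤ ml ≤ l.
(d) has l = 5 ≥ n = 3, violating 0 ≤ l ≤ n−1.
The remaining sets (b), (c), (e) satisfy all four rules.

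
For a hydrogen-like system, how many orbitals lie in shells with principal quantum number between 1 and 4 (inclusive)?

Shell n has n² orbitals: 1²=1 + 2²=4 + 3²=9 + 4²=16 = 30 orbitals.

30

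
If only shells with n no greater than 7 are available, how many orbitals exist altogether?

140

Total orbitals = 1² + 2² + 3² + 4² + 5² + 6² + 7² = 140.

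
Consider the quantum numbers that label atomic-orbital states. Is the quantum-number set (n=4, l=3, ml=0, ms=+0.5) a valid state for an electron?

n = 4 is a positive integer. l = 3 satisfies 0 ≤ l ≤ n−1 = 3. ml = 0 lies in the range −l … +l (here −3 … 3). ms = +1/2 is one of ±1/2.
All four constraints are satisfied.

Allowed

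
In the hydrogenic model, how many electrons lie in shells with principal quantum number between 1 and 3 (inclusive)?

28

Shell n has n² orbitals: 1²=1 + 2²=4 + 3²=9 = 14 orbitals.
Two spin states per orbital: 2 × 14 = 28 electrons.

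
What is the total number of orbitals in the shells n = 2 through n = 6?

Shell n has n² orbitals: 2²=4 + 3²=9 + 4²=16 + 5²=25 + 6²=36 = 90 orbitals.

90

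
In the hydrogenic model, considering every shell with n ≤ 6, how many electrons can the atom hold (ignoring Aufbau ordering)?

Total orbitals = 1² + 2² + 3² + 4² + 5² + 6² = 91. Doubling for spin gives 182 electrons.

182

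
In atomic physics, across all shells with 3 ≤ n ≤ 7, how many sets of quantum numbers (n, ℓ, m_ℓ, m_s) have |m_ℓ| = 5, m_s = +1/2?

6

Work shell by shell — for each n, count the (ℓ, m_ℓ) pairs that satisfy |m_ℓ| = 5:
n=6 → 2; n=7 → 4.
Orbitals: 2 + 4 = 6. With m_s fixed to +1/2 there is one state per orbital, so 6 states.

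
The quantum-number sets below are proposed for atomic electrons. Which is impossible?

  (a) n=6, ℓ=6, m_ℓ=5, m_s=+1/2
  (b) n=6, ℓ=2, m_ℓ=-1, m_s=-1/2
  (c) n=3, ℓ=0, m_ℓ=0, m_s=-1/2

(a) has ℓ = 6 ≥ n = 6, violating 0 ≤ ℓ ≤ n−1.
The remaining sets (b), (c) satisfy all four rules.

(a)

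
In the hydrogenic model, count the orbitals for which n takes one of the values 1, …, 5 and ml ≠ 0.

Work shell by shell — for each n, count the (l, ml) pairs that satisfy ml ≠ 0:
n=2 → 2; n=3 → 6; n=4 → 12; n=5 → 20.
Total orbitals: 2 + 6 + 12 + 20 = 40.

40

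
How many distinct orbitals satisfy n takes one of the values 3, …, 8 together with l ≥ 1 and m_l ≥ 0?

Count contributing orbitals for each principal shell:
n=3 → 5; n=4 → 9; n=5 → 14; n=6 → 20; n=7 → 27; n=8 → 35.
Total orbitals: 5 + 9 + 14 + 20 + 27 + 35 = 110.

110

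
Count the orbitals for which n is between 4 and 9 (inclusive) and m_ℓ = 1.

33

For each n in the range, tally the orbitals obeying m_ℓ = 1:
n=4 → 3; n=5 → 4; n=6 → 5; n=7 → 6; n=8 → 7; n=9 → 8.
Total orbitals: 3 + 4 + 5 + 6 + 7 + 8 = 33.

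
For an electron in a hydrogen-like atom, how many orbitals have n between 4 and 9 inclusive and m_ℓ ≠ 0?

232

Treat each shell separately and count matching orbitals:
n=4 → 12; n=5 → 20; n=6 → 30; n=7 → 42; n=8 → 56; n=9 → 72.
Total orbitals: 12 + 20 + 30 + 42 + 56 + 72 = 232.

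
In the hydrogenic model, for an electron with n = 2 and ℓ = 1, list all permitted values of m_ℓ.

m_ℓ takes every integer from −ℓ to +ℓ. With ℓ = 1 that gives the 3 values -1, 0, 1.

-1, 0, 1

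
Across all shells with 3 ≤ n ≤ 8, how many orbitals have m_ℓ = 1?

Per-shell orbital counts meeting the constraint:
n=3 → 2; n=4 → 3; n=5 → 4; n=6 → 5; n=7 → 6; n=8 → 7.
Total orbitals: 2 + 3 + 4 + 5 + 6 + 7 = 27.

27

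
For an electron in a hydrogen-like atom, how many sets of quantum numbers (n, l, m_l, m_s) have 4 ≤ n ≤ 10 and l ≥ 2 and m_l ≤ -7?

20

Per-shell orbital counts meeting the constraint:
n=8 → 1; n=9 → 3; n=10 → 6.
Orbitals: 1 + 3 + 6 = 10. Including both spin states (m_s = ±1/2) gives 2 × 10 = 20 states.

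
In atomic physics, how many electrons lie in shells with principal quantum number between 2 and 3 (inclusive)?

26

Shell n has n² orbitals: 2²=4 + 3²=9 = 13 orbitals.
Two spin states per orbital: 2 × 13 = 26 electrons.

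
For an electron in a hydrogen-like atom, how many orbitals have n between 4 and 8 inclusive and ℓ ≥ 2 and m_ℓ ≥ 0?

95

Treat each shell separately and count matching orbitals:
n=4 → 7; n=5 → 12; n=6 → 18; n=7 → 25; n=8 → 33.
Total orbitals: 7 + 12 + 18 + 25 + 33 = 95.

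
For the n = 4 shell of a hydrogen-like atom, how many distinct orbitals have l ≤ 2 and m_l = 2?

1

With n = 4 the allowed l are 0, 1, …, 3.
Per l-value: l=2 → 1.
Total orbitals: 1.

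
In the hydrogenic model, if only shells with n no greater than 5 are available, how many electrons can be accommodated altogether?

Total orbitals = 1² + 2² + 3² + 4² + 5² = 55. Doubling for spin gives 110 electrons.

110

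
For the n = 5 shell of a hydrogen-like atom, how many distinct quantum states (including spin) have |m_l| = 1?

Contributions: l=1 → 2; l=2 → 2; l=3 → 2; l=4 → 2.
Orbitals: 2 + 2 + 2 + 2 = 8. Each orbital carries two spin states, so 8 × 2 = 16 states.

16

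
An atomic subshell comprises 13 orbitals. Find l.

l = 6

2l+1 = 13 gives l = 6.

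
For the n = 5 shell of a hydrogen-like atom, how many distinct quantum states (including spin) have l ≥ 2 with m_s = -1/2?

21

Contributions: l=2 → 5; l=3 → 7; l=4 → 9.
Orbitals: 5 + 7 + 9 = 21. With m_s fixed to a single value there is one state per orbital, giving 21 states.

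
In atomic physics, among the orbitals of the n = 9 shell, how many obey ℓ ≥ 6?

Go through ℓ = 0, …, 8 (the values permitted for n = 9).
Contributions: ℓ=6 → 13; ℓ=7 → 15; ℓ=8 → 17.
Total orbitals: 13 + 15 + 17 = 45.

45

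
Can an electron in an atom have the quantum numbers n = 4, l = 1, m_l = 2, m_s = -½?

The magnetic quantum number must satisfy −l ≤ m_l ≤ l. With l = 1, m_l can only be -1, 0, 1, so m_l = 2 is forbidden.

Not allowed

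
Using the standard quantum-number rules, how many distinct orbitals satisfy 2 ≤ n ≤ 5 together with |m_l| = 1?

20

Treat each shell separately and count matching orbitals:
n=2 → 2; n=3 → 4; n=4 → 6; n=5 → 8.
Total orbitals: 2 + 4 + 6 + 8 = 20.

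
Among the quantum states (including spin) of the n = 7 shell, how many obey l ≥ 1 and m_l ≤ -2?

Per l-value: l=2 → 1; l=3 → 2; l=4 → 3; l=5 → 4; l=6 → 5.
Orbitals: 1 + 2 + 3 + 4 + 5 = 15. Each orbital carries two spin states, so 15 × 2 = 30 states.

30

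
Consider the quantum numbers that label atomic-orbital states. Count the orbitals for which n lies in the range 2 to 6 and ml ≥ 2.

Per-shell orbital counts meeting the constraint:
n=3 → 1; n=4 → 3; n=5 → 6; n=6 → 10.
Total orbitals: 1 + 3 + 6 + 10 = 20.

20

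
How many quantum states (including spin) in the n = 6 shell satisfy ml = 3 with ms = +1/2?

3

With n = 6 the allowed l are 0, 1, …, 5.
Orbitals with ml = 3, by l: l=3 → 1; l=4 → 1; l=5 → 1.
Orbitals: 1 + 1 + 1 = 3. With ms fixed to a single value there is one state per orbital, giving 3 states.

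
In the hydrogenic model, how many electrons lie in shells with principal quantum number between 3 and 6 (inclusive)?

172

Shell n has n² orbitals: 3²=9 + 4²=16 + 5²=25 + 6²=36 = 86 orbitals.
Two spin states per orbital: 2 × 86 = 172 electrons.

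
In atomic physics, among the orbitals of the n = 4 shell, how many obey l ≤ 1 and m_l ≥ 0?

With n = 4 the allowed l are 0, 1, …, 3.
Per l-value: l=0 → 1; l=1 → 2.
Total orbitals: 1 + 2 = 3.

3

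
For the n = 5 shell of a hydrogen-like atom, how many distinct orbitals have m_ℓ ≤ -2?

6

With n = 5 the allowed ℓ are 0, 1, …, 4.
Per ℓ-value: ℓ=2 → 1; ℓ=3 → 2; ℓ=4 → 3.
Total orbitals: 1 + 2 + 3 = 6.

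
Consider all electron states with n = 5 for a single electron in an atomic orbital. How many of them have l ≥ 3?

Go through l = 0, …, 4 (the values permitted for n = 5).
Contributions: l=3 → 7; l=4 → 9.
Orbitals: 7 + 9 = 16. Each orbital carries two spin states, so 16 × 2 = 32 states.

32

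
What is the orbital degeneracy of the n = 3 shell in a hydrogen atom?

The n = 3 shell contains n² = 3² = 9 orbitals.

9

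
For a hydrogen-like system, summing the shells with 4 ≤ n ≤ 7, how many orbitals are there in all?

126

Shell n has n² orbitals: 4²=16 + 5²=25 + 6²=36 + 7²=49 = 126 orbitals.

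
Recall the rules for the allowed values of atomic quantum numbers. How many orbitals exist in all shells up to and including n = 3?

Total orbitals = 1² + 2² + 3² = 14.

14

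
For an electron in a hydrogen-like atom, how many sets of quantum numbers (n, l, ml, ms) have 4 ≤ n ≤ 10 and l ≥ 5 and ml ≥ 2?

160

For each n in the range, tally the orbitals obeying l ≥ 5 and ml ≥ 2:
n=6 → 4; n=7 → 9; n=8 → 15; n=9 → 22; n=10 → 30.
Orbitals: 4 + 9 + 15 + 22 + 30 = 80. Including both spin states (ms = ±1/2) gives 2 × 80 = 160 states.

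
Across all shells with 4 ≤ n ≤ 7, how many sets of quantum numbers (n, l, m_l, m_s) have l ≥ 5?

Per-shell orbital counts meeting the constraint:
n=6 → 11; n=7 → 24.
Orbitals: 11 + 24 = 35. Including both spin states (m_s = ±1/2) gives 2 × 35 = 70 states.

70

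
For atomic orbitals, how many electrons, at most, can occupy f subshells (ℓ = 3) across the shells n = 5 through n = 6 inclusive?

28

An f subshell (ℓ = 3) exists for every n ≥ 4, so shells n = 5, 6 each contribute one — 2 subshells.
Since each f subshell holds 2(2·3+1) = 14 electrons, the total is 2 × 14 = 28.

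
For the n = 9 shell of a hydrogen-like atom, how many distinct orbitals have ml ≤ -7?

3

With n = 9 the allowed l are 0, 1, …, 8.
The (l, ml) pairs meeting ml ≤ -7 give: l=7 → 1; l=8 → 2.
Total orbitals: 1 + 2 = 3.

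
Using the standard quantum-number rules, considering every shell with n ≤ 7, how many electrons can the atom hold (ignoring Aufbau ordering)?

280

Total orbitals = 1² + 2² + 3² + 4² + 5² + 6² + 7² = 140. Doubling for spin gives 280 electrons.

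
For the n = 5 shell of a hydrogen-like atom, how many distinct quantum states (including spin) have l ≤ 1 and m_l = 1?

2

For n = 5, l ranges over 0 … 4.
The (l, m_l) pairs meeting l ≤ 1 and m_l = 1 give: l=1 → 1.
Orbitals: 1. Each orbital carries two spin states, so 1 × 2 = 2 states.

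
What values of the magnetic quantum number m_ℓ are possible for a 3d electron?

The 3d subshell has ℓ = 2, and m_ℓ takes every integer from −ℓ to +ℓ. With ℓ = 2 that gives the 5 values -2, -1, 0, 1, 2.

-2, -1, 0, 1, 2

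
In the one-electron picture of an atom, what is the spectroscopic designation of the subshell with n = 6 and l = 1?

l = 1 corresponds to the letter 'p', so the subshell is 6p.

6p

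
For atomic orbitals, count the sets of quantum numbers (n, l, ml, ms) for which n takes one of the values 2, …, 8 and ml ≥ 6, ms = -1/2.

Per-shell orbital counts meeting the constraint:
n=7 → 1; n=8 → 3.
Orbitals: 1 + 3 = 4. With ms fixed to -1/2 there is one state per orbital, so 4 states.

4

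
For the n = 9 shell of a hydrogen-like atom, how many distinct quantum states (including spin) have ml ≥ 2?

For n = 9, l ranges over 0 … 8.
Orbitals with ml ≥ 2, by l: l=2 → 1; l=3 → 2; l=4 → 3; l=5 → 4; l=6 → 5; l=7 → 6; l=8 → 7.
Orbitals: 1 + 2 + 3 + 4 + 5 + 6 + 7 = 28. Each orbital carries two spin states, so 28 × 2 = 56 states.

56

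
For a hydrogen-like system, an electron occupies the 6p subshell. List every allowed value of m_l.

-1, 0, 1

The 6p subshell has l = 1, and m_l takes every integer from −l to +l. With l = 1 that gives the 3 values -1, 0, 1.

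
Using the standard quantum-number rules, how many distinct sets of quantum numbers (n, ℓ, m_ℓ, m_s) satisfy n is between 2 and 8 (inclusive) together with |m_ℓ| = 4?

40

Go shell by shell, enumerating (ℓ, m_ℓ) with |m_ℓ| = 4:
n=5 → 2; n=6 → 4; n=7 → 6; n=8 → 8.
Orbitals: 2 + 4 + 6 + 8 = 20. Including both spin states (m_s = ±1/2) gives 2 × 20 = 40 states.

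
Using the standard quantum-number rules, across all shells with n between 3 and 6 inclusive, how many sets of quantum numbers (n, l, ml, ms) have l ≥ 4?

58

Treat each shell separately and count matching orbitals:
n=5 → 9; n=6 → 20.
Orbitals: 9 + 20 = 29. Including both spin states (ms = ±1/2) gives 2 × 29 = 58 states.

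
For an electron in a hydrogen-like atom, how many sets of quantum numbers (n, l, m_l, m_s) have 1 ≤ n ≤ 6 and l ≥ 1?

170

Go shell by shell, enumerating (l, m_l) with l ≥ 1:
n=2 → 3; n=3 → 8; n=4 → 15; n=5 → 24; n=6 → 35.
Orbitals: 3 + 8 + 15 + 24 + 35 = 85. Including both spin states (m_s = ±1/2) gives 2 × 85 = 170 states.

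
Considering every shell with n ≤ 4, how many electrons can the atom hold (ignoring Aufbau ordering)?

Total orbitals = 1² + 2² + 3² + 4² = 30. Doubling for spin gives 60 electrons.

60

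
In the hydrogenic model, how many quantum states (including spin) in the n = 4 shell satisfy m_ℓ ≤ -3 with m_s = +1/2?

Go through ℓ = 0, …, 3 (the values permitted for n = 4).
The (ℓ, m_ℓ) pairs meeting m_ℓ ≤ -3 give: ℓ=3 → 1.
Orbitals: 1. With m_s fixed to a single value there is one state per orbital, giving 1 state.

1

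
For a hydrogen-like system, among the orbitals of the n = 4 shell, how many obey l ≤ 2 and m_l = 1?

Per l-value: l=1 → 1; l=2 → 1.
Total orbitals: 1 + 1 = 2.

2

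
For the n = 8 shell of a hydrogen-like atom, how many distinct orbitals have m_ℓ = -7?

With n = 8 the allowed ℓ are 0, 1, …, 7.
Per ℓ-value: ℓ=7 → 1.
Total orbitals: 1.

1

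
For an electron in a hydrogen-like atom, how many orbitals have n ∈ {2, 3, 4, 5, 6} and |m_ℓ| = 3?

12

Treat each shell separately and count matching orbitals:
n=4 → 2; n=5 → 4; n=6 → 6.
Total orbitals: 2 + 4 + 6 = 12.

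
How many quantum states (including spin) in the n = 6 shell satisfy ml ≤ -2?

20

For n = 6, l ranges over 0 … 5.
Orbitals with ml ≤ -2, by l: l=2 → 1; l=3 → 2; l=4 → 3; l=5 → 4.
Orbitals: 1 + 2 + 3 + 4 = 10. Each orbital carries two spin states, so 10 × 2 = 20 states.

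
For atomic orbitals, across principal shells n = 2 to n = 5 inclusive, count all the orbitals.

54

Shell n has n² orbitals: 2²=4 + 3²=9 + 4²=16 + 5²=25 = 54 orbitals.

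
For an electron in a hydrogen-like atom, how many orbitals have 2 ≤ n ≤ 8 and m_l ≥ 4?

20

Count contributing orbitals for each principal shell:
n=5 → 1; n=6 → 3; n=7 → 6; n=8 → 10.
Total orbitals: 1 + 3 + 6 + 10 = 20.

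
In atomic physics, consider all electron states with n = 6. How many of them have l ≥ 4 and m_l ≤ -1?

With n = 6 the allowed l are 0, 1, …, 5.
Contributions: l=4 → 4; l=5 → 5.
Orbitals: 4 + 5 = 9. Each orbital carries two spin states, so 9 × 2 = 18 states.

18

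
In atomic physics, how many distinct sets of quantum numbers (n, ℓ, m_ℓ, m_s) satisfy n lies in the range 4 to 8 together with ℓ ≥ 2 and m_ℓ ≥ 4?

40

Go shell by shell, enumerating (ℓ, m_ℓ) with ℓ ≥ 2 and m_ℓ ≥ 4:
n=5 → 1; n=6 → 3; n=7 → 6; n=8 → 10.
Orbitals: 1 + 3 + 6 + 10 = 20. Including both spin states (m_s = ±1/2) gives 2 × 20 = 40 states.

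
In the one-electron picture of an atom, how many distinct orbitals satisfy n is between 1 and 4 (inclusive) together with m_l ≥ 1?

10

Count contributing orbitals for each principal shell:
n=2 → 1; n=3 → 3; n=4 → 6.
Total orbitals: 1 + 3 + 6 = 10.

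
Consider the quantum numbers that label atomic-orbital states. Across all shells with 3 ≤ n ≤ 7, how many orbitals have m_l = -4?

Work shell by shell — for each n, count the (l, m_l) pairs that satisfy m_l = -4:
n=5 → 1; n=6 → 2; n=7 → 3.
Total orbitals: 1 + 2 + 3 = 6.

6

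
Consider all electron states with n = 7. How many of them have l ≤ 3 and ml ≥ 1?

Per l-value: l=1 → 1; l=2 → 2; l=3 → 3.
Orbitals: 1 + 2 + 3 = 6. Each orbital carries two spin states, so 6 × 2 = 12 states.

12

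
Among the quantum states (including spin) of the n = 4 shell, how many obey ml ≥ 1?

Per l-value: l=1 → 1; l=2 → 2; l=3 → 3.
Orbitals: 1 + 2 + 3 = 6. Each orbital carries two spin states, so 6 × 2 = 12 states.

12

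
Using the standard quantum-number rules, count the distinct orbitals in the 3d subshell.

5

A subshell has 2l+1 orbitals; with l = 2, that's 5.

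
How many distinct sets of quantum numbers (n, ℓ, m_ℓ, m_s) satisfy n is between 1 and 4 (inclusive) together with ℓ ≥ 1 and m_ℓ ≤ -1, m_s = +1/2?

Work shell by shell — for each n, count the (ℓ, m_ℓ) pairs that satisfy ℓ ≥ 1 and m_ℓ ≤ -1:
n=2 → 1; n=3 → 3; n=4 → 6.
Orbitals: 1 + 3 + 6 = 10. With m_s fixed to +1/2 there is one state per orbital, so 10 states.

10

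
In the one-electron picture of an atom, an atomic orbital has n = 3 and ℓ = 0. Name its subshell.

3s

ℓ = 0 corresponds to the letter 's', so the subshell is 3s.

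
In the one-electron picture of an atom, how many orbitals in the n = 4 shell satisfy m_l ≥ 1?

6

The n = 4 shell has l = 0 through 3; check each.
Orbitals with m_l ≥ 1, by l: l=1 → 1; l=2 → 2; l=3 → 3.
Total orbitals: 1 + 2 + 3 = 6.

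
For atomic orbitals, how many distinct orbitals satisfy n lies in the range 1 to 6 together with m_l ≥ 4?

4

Count contributing orbitals for each principal shell:
n=5 → 1; n=6 → 3.
Total orbitals: 1 + 3 = 4.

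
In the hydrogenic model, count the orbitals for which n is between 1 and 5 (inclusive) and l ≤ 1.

Treat each shell separately and count matching orbitals:
n=1 → 1; n=2 → 4; n=3 → 4; n=4 → 4; n=5 → 4.
Total orbitals: 1 + 4 + 4 + 4 + 4 = 17.

17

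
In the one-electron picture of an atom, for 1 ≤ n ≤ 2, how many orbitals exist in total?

5

Total orbitals = 1² + 2² = 5.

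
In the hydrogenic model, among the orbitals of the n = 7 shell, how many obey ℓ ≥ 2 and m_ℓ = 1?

Go through ℓ = 0, …, 6 (the values permitted for n = 7).
Orbitals with ℓ ≥ 2 and m_ℓ = 1, by ℓ: ℓ=2 → 1; ℓ=3 → 1; ℓ=4 → 1; ℓ=5 → 1; ℓ=6 → 1.
Total orbitals: 1 + 1 + 1 + 1 + 1 = 5.

5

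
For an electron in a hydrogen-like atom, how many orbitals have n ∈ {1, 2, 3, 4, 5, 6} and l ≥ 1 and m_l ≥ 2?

Per-shell orbital counts meeting the constraint:
n=3 → 1; n=4 → 3; n=5 → 6; n=6 → 10.
Total orbitals: 1 + 3 + 6 + 10 = 20.

20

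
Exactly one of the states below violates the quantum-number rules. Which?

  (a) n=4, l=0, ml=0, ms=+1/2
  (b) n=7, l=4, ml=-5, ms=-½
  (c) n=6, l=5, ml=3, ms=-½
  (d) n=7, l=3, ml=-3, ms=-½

(b)

(b) has |ml| = 5 > l = 4, violating −l ≤ ml ≤ l.
The remaining sets (a), (c), (d) satisfy all four rules.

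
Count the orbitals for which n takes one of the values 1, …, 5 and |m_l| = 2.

12

For each n in the range, tally the orbitals obeying |m_l| = 2:
n=3 → 2; n=4 → 4; n=5 → 6.
Total orbitals: 2 + 4 + 6 = 12.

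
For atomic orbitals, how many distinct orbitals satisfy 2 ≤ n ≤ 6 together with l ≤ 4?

79

Count contributing orbitals for each principal shell:
n=2 → 4; n=3 → 9; n=4 → 16; n=5 → 25; n=6 → 25.
Total orbitals: 4 + 9 + 16 + 25 + 25 = 79.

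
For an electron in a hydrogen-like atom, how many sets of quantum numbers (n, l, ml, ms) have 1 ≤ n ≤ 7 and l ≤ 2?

Count contributing orbitals for each principal shell:
n=1 → 1; n=2 → 4; n=3 → 9; n=4 → 9; n=5 → 9; n=6 → 9; n=7 → 9.
Orbitals: 1 + 4 + 9 + 9 + 9 + 9 + 9 = 50. Including both spin states (ms = ±1/2) gives 2 × 50 = 100 states.

100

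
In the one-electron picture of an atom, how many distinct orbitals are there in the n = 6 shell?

36

The n = 6 shell contains n² = 6² = 36 orbitals.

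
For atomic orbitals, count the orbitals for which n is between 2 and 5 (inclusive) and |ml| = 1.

20

Treat each shell separately and count matching orbitals:
n=2 → 2; n=3 → 4; n=4 → 6; n=5 → 8.
Total orbitals: 2 + 4 + 6 + 8 = 20.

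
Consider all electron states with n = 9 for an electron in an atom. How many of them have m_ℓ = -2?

14

For n = 9, ℓ ranges over 0 … 8.
Orbitals with m_ℓ = -2, by ℓ: ℓ=2 → 1; ℓ=3 → 1; ℓ=4 → 1; ℓ=5 → 1; ℓ=6 → 1; ℓ=7 → 1; ℓ=8 → 1.
Orbitals: 1 + 1 + 1 + 1 + 1 + 1 + 1 = 7. Each orbital carries two spin states, so 7 × 2 = 14 states.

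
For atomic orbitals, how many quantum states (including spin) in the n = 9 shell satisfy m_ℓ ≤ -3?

Contributions: ℓ=3 → 1; ℓ=4 → 2; ℓ=5 → 3; ℓ=6 → 4; ℓ=7 → 5; ℓ=8 → 6.
Orbitals: 1 + 2 + 3 + 4 + 5 + 6 = 21. Each orbital carries two spin states, so 21 × 2 = 42 states.

42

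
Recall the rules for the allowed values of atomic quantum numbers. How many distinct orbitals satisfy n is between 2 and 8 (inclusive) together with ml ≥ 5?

Per-shell orbital counts meeting the constraint:
n=6 → 1; n=7 → 3; n=8 → 6.
Total orbitals: 1 + 3 + 6 = 10.

10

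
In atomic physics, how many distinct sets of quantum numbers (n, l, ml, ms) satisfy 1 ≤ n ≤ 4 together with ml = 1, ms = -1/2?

Count contributing orbitals for each principal shell:
n=2 → 1; n=3 → 2; n=4 → 3.
Orbitals: 1 + 2 + 3 = 6. With ms fixed to -1/2 there is one state per orbital, so 6 states.

6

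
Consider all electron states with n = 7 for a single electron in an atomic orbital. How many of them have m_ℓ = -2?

10

The n = 7 shell has ℓ = 0 through 6; check each.
Contributions: ℓ=2 → 1; ℓ=3 → 1; ℓ=4 → 1; ℓ=5 → 1; ℓ=6 → 1.
Orbitals: 1 + 1 + 1 + 1 + 1 = 5. Each orbital carries two spin states, so 5 × 2 = 10 states.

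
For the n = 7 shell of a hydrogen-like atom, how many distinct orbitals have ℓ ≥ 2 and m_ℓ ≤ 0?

Go through ℓ = 0, …, 6 (the values permitted for n = 7).
Orbitals with ℓ ≥ 2 and m_ℓ ≤ 0, by ℓ: ℓ=2 → 3; ℓ=3 → 4; ℓ=4 → 5; ℓ=5 → 6; ℓ=6 → 7.
Total orbitals: 3 + 4 + 5 + 6 + 7 = 25.

25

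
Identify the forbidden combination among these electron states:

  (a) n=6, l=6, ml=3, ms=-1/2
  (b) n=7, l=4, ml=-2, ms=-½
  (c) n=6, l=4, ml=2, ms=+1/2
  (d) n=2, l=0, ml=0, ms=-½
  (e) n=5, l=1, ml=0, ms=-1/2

(a) has l = 6 ≥ n = 6, violating 0 ≤ l ≤ n−1.
The remaining sets (b), (c), (d), (e) satisfy all four rules.

(a)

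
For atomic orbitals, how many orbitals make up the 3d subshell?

5

A subshell has 2ℓ+1 orbitals; with ℓ = 2, that's 5.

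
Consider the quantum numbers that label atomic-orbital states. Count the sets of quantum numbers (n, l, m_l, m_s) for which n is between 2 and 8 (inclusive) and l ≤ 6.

376

Per-shell orbital counts meeting the constraint:
n=2 → 4; n=3 → 9; n=4 → 16; n=5 → 25; n=6 → 36; n=7 → 49; n=8 → 49.
Orbitals: 4 + 9 + 16 + 25 + 36 + 49 + 49 = 188. Including both spin states (m_s = ±1/2) gives 2 × 188 = 376 states.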